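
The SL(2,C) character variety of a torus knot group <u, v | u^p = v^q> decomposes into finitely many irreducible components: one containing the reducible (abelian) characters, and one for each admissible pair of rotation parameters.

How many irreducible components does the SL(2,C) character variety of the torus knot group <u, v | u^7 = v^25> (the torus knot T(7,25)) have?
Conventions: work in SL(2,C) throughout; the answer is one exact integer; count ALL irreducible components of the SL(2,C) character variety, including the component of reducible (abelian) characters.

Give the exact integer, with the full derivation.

In the torus knot group T(7,25), u^7 = v^25 is central, so an irreducible representation sends it to +I or -I (Schur).
On an irreducible component, tr(u) is locked at 2*cos(pi*alpha/7) for some alpha in 1..6, and tr(v) at 2*cos(pi*beta/25) for some beta in 1..24.
Consistency of u^7 = (-1)^alpha I with v^25 = (-1)^beta I forces alpha = beta (mod 2).
Enumerate parity-matched pairs: 3*12 odd-odd plus 3*12 even-even gives 72.
components with irreducible characters: 72; plus the single component of reducible (abelian) characters: total 73.

73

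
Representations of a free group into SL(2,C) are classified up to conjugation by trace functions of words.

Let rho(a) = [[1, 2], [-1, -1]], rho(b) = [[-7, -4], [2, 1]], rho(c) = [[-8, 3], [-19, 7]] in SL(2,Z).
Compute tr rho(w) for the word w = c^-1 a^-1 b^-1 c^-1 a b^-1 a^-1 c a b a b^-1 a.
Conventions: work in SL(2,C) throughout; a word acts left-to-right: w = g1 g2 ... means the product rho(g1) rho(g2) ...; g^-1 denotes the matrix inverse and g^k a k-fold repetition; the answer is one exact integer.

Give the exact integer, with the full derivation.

rho(c^-1) = [[7, -3], [19, -8]]
... * rho(a^-1) = [[-1, -2], [1, 1]]  ->  [[-10, -17], [-27, -46]]
... * rho(b^-1) = [[1, 4], [-2, -7]]  ->  [[24, 79], [65, 214]]
... * rho(c^-1) = [[7, -3], [19, -8]]  ->  [[1669, -704], [4521, -1907]]
... * rho(a) = [[1, 2], [-1, -1]]  ->  [[2373, 4042], [6428, 10949]]
... * rho(b^-1) = [[1, 4], [-2, -7]]  ->  [[-5711, -18802], [-15470, -50931]]
... * rho(a^-1) = [[-1, -2], [1, 1]]  ->  [[-13091, -7380], [-35461, -19991]]
... * rho(c) = [[-8, 3], [-19, 7]]  ->  [[244948, -90933], [663517, -246320]]
... * rho(a) = [[1, 2], [-1, -1]]  ->  [[335881, 580829], [909837, 1573354]]
... * rho(b) = [[-7, -4], [2, 1]]  ->  [[-1189509, -762695], [-3222151, -2065994]]
... * rho(a) = [[1, 2], [-1, -1]]  ->  [[-426814, -1616323], [-1156157, -4378308]]
... * rho(b^-1) = [[1, 4], [-2, -7]]  ->  [[2805832, 9607005], [7600459, 26023528]]
... * rho(a) = [[1, 2], [-1, -1]]  ->  [[-6801173, -3995341], [-18423069, -10822610]]
tr = -6801173 + -10822610 = -17623783

-17623783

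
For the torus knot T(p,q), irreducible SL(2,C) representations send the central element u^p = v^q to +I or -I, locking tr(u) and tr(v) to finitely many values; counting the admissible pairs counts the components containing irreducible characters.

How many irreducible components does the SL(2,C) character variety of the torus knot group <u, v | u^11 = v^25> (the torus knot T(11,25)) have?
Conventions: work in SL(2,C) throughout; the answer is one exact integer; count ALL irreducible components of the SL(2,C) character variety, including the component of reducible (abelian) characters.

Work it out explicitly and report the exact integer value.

For T(11,25): irreducibility forces the central element u^11 = v^25 to one of +I, -I.
This locks tr(u) to 2*cos(pi*alpha/11), alpha in 1..10, and tr(v) to 2*cos(pi*beta/25), beta in 1..24, on each component of irreducible characters.
u^11 = (-1)^alpha I and v^25 = (-1)^beta I must agree, so alpha and beta have equal parity.
Enumerate parity-matched pairs: 5*12 odd-odd plus 5*12 even-even gives 120.
Total: 120 irreducible-character components + 1 reducible (abelian) component = 121.

121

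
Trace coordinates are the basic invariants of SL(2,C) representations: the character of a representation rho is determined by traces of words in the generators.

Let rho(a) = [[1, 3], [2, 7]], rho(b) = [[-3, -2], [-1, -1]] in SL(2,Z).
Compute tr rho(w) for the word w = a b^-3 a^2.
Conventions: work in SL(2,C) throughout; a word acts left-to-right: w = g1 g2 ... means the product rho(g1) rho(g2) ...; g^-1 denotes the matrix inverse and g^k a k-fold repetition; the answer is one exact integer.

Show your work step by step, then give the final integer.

-11743

rho(a) = [[1, 3], [2, 7]]
... * rho(b^-1) = [[-1, 2], [1, -3]]  ->  [[2, -7], [5, -17]]
... * rho(b^-1) = [[-1, 2], [1, -3]]  ->  [[-9, 25], [-22, 61]]
... * rho(b^-1) = [[-1, 2], [1, -3]]  ->  [[34, -93], [83, -227]]
... * rho(a) = [[1, 3], [2, 7]]  ->  [[-152, -549], [-371, -1340]]
... * rho(a) = [[1, 3], [2, 7]]  ->  [[-1250, -4299], [-3051, -10493]]
tr = -1250 + -10493 = -11743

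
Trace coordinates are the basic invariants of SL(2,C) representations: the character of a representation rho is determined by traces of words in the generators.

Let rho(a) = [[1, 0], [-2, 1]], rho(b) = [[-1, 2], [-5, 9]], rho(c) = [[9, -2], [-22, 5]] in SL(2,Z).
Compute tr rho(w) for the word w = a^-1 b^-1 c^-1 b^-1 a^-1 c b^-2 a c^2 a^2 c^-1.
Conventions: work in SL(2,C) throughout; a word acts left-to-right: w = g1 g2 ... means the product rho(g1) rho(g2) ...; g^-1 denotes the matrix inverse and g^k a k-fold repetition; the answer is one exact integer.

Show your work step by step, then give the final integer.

19943674

rho(a^-1) = [[1, 0], [2, 1]]
... * rho(b^-1) = [[9, -2], [5, -1]]  ->  [[9, -2], [23, -5]]
... * rho(c^-1) = [[5, 2], [22, 9]]  ->  [[1, 0], [5, 1]]
... * rho(b^-1) = [[9, -2], [5, -1]]  ->  [[9, -2], [50, -11]]
... * rho(a^-1) = [[1, 0], [2, 1]]  ->  [[5, -2], [28, -11]]
... * rho(c) = [[9, -2], [-22, 5]]  ->  [[89, -20], [494, -111]]
... * rho(b^-1) = [[9, -2], [5, -1]]  ->  [[701, -158], [3891, -877]]
... * rho(b^-1) = [[9, -2], [5, -1]]  ->  [[5519, -1244], [30634, -6905]]
... * rho(a) = [[1, 0], [-2, 1]]  ->  [[8007, -1244], [44444, -6905]]
... * rho(c) = [[9, -2], [-22, 5]]  ->  [[99431, -22234], [551906, -123413]]
... * rho(c) = [[9, -2], [-22, 5]]  ->  [[1384027, -310032], [7682240, -1720877]]
... * rho(a) = [[1, 0], [-2, 1]]  ->  [[2004091, -310032], [11123994, -1720877]]
... * rho(a) = [[1, 0], [-2, 1]]  ->  [[2624155, -310032], [14565748, -1720877]]
... * rho(c^-1) = [[5, 2], [22, 9]]  ->  [[6300071, 2458022], [34969446, 13643603]]
tr = 6300071 + 13643603 = 19943674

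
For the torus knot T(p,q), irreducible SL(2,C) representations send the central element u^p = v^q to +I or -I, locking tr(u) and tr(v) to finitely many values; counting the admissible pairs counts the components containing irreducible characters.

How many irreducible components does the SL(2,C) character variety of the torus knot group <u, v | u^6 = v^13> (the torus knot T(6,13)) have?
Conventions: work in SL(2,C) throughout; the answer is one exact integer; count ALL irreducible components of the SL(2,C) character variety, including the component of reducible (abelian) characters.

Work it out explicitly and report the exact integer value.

31

In the torus knot group T(6,13), u^6 = v^13 is central, so an irreducible representation sends it to +I or -I (Schur).
On an irreducible component, tr(u) is locked at 2*cos(pi*alpha/6) for some alpha in 1..5, and tr(v) at 2*cos(pi*beta/13) for some beta in 1..12.
Consistency of u^6 = (-1)^alpha I with v^13 = (-1)^beta I forces alpha = beta (mod 2).
count pairs: odd alpha (3 choices) x odd beta (6), plus even alpha (2) x even beta (6): 3*6 + 2*6 = 30.
That is 30 components of irreducible characters, and with the reducible (abelian) component the total is 31.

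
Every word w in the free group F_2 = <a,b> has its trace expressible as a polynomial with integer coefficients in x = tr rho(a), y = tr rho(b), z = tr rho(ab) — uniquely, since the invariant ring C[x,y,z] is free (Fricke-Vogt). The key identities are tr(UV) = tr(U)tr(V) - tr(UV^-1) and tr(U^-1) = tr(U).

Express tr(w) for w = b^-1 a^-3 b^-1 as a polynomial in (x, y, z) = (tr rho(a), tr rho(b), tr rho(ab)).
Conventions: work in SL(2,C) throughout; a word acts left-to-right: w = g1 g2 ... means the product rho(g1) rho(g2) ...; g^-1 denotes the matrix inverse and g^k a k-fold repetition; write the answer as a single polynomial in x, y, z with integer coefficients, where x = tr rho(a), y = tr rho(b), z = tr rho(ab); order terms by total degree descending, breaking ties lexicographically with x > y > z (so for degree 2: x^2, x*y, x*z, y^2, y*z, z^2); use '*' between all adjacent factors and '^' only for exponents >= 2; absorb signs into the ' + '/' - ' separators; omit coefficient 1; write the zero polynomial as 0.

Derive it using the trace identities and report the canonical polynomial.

tr(b^-1) = tr(b) = y
tr(b^-1 a) = tr(a) tr(b) - tr(a b)  (eliminate b^-1) = x*y - z
tr(b^-1 a^-1) = tr(b^-1) tr(a) - tr(b^-1 a)  (eliminate a^-1) = z
tr(b^-2 a^-1) = tr(b^-1 a^-1) tr(b) - tr(b^-1 a^-1 b)  (eliminate b^-1) = y*z - x
tr(b^-2) = tr(b^-1) tr(b) - tr(1)  (eliminate b^-1) = y^2 - 2
use: tr(a^-2 b^-2) = tr(b^-2 a^-1) tr(a) - tr(b^-2)  (eliminate a^-1) = x*y*z - x^2 - y^2 + 2
use: tr(b^-1 a^-3 b^-1) = tr(a^-2 b^-2) tr(a) - tr(a^-2 b^-2 a)  (eliminate a^-1) = x^2*y*z - x^3 - x*y^2 - y*z + 3*x

x^2*y*z - x^3 - x*y^2 - y*z + 3*x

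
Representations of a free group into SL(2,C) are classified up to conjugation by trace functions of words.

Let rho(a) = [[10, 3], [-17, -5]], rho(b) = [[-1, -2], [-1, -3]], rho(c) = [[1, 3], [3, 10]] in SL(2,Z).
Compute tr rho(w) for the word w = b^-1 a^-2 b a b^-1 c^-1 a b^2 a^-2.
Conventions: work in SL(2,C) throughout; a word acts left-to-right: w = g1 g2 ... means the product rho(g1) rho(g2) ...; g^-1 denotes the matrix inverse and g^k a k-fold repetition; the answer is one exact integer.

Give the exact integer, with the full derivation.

rho(b^-1) = [[-3, 2], [1, -1]]
... * rho(a^-1) = [[-5, -3], [17, 10]]  ->  [[49, 29], [-22, -13]]
... * rho(a^-1) = [[-5, -3], [17, 10]]  ->  [[248, 143], [-111, -64]]
... * rho(b) = [[-1, -2], [-1, -3]]  ->  [[-391, -925], [175, 414]]
... * rho(a) = [[10, 3], [-17, -5]]  ->  [[11815, 3452], [-5288, -1545]]
... * rho(b^-1) = [[-3, 2], [1, -1]]  ->  [[-31993, 20178], [14319, -9031]]
... * rho(c^-1) = [[10, -3], [-3, 1]]  ->  [[-380464, 116157], [170283, -51988]]
... * rho(a) = [[10, 3], [-17, -5]]  ->  [[-5779309, -1722177], [2586626, 770789]]
... * rho(b) = [[-1, -2], [-1, -3]]  ->  [[7501486, 16725149], [-3357415, -7485619]]
... * rho(b) = [[-1, -2], [-1, -3]]  ->  [[-24226635, -65178419], [10843034, 29171687]]
... * rho(a^-1) = [[-5, -3], [17, 10]]  ->  [[-986899948, -579104285], [441703509, 259187768]]
... * rho(a^-1) = [[-5, -3], [17, 10]]  ->  [[-4910273105, -2830343006], [2197674511, 1266767153]]
tr = -4910273105 + 1266767153 = -3643505952

-3643505952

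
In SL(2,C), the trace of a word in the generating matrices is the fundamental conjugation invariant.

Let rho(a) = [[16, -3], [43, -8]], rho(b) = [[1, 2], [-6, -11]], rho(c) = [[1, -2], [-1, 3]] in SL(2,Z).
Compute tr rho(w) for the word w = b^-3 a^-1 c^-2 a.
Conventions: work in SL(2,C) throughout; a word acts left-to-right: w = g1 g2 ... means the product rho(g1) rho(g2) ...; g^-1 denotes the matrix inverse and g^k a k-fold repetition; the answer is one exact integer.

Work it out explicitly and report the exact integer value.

8468402

rho(b^-1) = [[-11, -2], [6, 1]]
... * rho(b^-1) = [[-11, -2], [6, 1]]  ->  [[109, 20], [-60, -11]]
... * rho(b^-1) = [[-11, -2], [6, 1]]  ->  [[-1079, -198], [594, 109]]
... * rho(a^-1) = [[-8, 3], [-43, 16]]  ->  [[17146, -6405], [-9439, 3526]]
... * rho(c^-1) = [[3, 2], [1, 1]]  ->  [[45033, 27887], [-24791, -15352]]
... * rho(c^-1) = [[3, 2], [1, 1]]  ->  [[162986, 117953], [-89725, -64934]]
... * rho(a) = [[16, -3], [43, -8]]  ->  [[7679755, -1432582], [-4227762, 788647]]
tr = 7679755 + 788647 = 8468402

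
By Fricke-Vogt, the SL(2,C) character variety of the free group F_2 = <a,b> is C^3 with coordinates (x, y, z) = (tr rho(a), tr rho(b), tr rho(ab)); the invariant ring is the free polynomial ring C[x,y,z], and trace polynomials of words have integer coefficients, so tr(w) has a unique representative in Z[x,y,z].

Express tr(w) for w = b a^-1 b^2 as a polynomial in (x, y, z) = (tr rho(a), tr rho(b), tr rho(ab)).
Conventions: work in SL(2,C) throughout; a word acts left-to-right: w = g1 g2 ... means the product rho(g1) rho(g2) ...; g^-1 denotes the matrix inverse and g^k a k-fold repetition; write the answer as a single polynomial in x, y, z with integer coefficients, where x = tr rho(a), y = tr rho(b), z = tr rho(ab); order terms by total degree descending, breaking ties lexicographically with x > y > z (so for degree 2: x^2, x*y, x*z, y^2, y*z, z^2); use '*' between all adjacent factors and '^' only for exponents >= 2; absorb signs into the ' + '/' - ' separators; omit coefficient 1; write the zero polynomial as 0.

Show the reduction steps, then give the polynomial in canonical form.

and tr(b^2) = tr(b) * tr(b) - tr(1)   [square of b] = y^2 - 2
tr(b^3) = tr(b) * tr(b^2) - tr(b)   [square of b] = y^3 - 3*y
tr(b a b) = tr(b) * tr(a b) - tr(a)   [square of b] = y*z - x
next, tr(b^3 a) = tr(b) * tr(b a b) - tr(b a)   [square of b] = y^2*z - x*y - z
next, tr(b a^-1 b^2) = tr(b^3) * tr(a) - tr(b^3 a)   [inverse elimination on a] = x*y^3 - y^2*z - 2*x*y + z

x*y^3 - y^2*z - 2*x*y + z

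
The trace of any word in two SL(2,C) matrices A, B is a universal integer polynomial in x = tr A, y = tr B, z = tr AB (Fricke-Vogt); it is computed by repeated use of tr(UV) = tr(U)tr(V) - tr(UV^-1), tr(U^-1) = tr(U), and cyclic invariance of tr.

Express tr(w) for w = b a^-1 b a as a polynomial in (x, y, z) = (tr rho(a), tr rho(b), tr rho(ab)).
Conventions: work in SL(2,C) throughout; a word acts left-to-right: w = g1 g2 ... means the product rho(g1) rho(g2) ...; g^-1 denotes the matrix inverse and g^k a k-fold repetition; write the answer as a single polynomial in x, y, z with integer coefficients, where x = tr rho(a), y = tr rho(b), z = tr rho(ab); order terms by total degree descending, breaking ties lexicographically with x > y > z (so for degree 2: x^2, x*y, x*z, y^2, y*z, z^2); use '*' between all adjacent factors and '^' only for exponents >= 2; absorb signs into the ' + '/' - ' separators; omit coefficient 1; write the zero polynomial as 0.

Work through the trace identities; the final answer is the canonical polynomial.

x*y*z - x^2 - z^2 + 2

trace(b a b) = trace(b) * trace(a b) - trace(a) = y*z - x
trace(b a b a) = trace(a b) * trace(a b) - trace(1) = z^2 - 2
trace(b a^-1 b a) = trace(b a b) * trace(a) - trace(b a b a) = x*y*z - x^2 - z^2 + 2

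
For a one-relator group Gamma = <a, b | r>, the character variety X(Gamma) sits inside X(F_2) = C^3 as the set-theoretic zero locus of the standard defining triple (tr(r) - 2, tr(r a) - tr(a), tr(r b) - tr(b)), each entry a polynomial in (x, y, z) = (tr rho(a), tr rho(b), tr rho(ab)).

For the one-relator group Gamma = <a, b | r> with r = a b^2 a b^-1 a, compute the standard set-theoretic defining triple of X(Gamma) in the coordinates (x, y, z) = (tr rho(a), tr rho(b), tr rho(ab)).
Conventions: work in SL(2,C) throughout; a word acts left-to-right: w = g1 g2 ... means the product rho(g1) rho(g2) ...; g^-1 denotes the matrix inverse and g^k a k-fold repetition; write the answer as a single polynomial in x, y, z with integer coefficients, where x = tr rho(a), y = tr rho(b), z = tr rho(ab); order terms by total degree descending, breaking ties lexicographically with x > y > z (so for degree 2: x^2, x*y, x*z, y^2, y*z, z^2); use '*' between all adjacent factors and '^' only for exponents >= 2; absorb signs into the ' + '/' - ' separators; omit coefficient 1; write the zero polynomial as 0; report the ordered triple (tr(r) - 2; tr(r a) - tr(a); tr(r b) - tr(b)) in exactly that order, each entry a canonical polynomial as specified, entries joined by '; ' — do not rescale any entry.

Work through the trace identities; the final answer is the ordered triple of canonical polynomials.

tr(b a^2) = tr(a) tr(b a) - tr(b) = x*z - y
tr(a^3 b) = tr(a) tr(b a^2) - tr(b a) = x^2*z - x*y - z
use: tr(a^2) = tr(a) tr(a) - tr(1) = x^2 - 2
tr(a^3) = tr(a) tr(a^2) - tr(a) = x^3 - 3*x
use: tr(a^2 b^2 a) = tr(b) tr(a^3 b) - tr(a^3) = x^2*y*z - x^3 - x*y^2 - y*z + 3*x
tr(a b a b) = tr(b a) tr(b a) - tr(1) = z^2 - 2
tr(b^2 a b a) = tr(b) tr(a b a b) - tr(a b a) = y*z^2 - x*z - y
tr(a b^2) = tr(b) tr(a b) - tr(a) = y*z - x
apply: tr(b^2 a b) = tr(b) tr(a b^2) - tr(a b) = y^2*z - x*y - z
use: tr(a^2 b^2 a b) = tr(a) tr(b^2 a b a) - tr(b^2 a b) = x*y*z^2 - x^2*z - y^2*z + z
tr(a b^2 a b^-1 a) = tr(a^2 b^2 a) tr(b) - tr(a^2 b^2 a b) = x^2*y^2*z - x^3*y - x*y^3 - x*y*z^2 + x^2*z + 3*x*y - z
use: tr(b^2) = tr(b) tr(b) - tr(1)  (reduce the b square) = y^2 - 2
tr(a b^2 a) = tr(a) tr(b^2 a) - tr(b^2)  (reduce the a square) = x*y*z - x^2 - y^2 + 2
tr(a^3 b^2 a) = tr(a) tr(a b^2 a^2) - tr(a b^2 a)  (reduce the a square) = x^3*y*z - x^4 - x^2*y^2 - 2*x*y*z + 4*x^2 + y^2 - 2
tr(a^3 b^2 a b) = tr(a) tr(a b^2 a b a) - tr(a b^2 a b)  (reduce the a square) = x^2*y*z^2 - x^3*z - x*y^2*z - y*z^2 + 2*x*z + y
use: tr(a b^2 a b^-1 a^2) = tr(a^3 b^2 a) tr(b) - tr(a^3 b^2 a b)  (eliminate b^-1) = x^3*y^2*z - x^4*y - x^2*y^3 - x^2*y*z^2 + x^3*z - x*y^2*z + 4*x^2*y + y^3 + y*z^2 - 2*x*z - 3*y
tr(a^2 b a b) = tr(a) tr(b a b a) - tr(b a b) = x*z^2 - y*z - x
tr(a b a b^2 a) = tr(b) tr(a^2 b a b) - tr(a^2 b a) = x*y*z^2 - x^2*z - y^2*z + z
use: tr(a b a b a b) = tr(b a b a) tr(b a) - tr(a b)   [split at repeated b] = z^3 - 3*z
tr(a b a b^2 a b) = tr(b) tr(a b a b a b) - tr(a b a b a) = y*z^3 - x*z^2 - 2*y*z + x
tr(a b^2 a b^-1 a b) = tr(a b a b^2 a) tr(b) - tr(a b a b^2 a b) = x*y^2*z^2 - x^2*y*z - y^3*z - y*z^3 + x*z^2 + 3*y*z - x
assemble the triple (tr(r) - 2; tr(r a) - x; tr(r b) - y)

x^2*y^2*z - x^3*y - x*y^3 - x*y*z^2 + x^2*z + 3*x*y - z - 2; x^3*y^2*z - x^4*y - x^2*y^3 - x^2*y*z^2 + x^3*z - x*y^2*z + 4*x^2*y + y^3 + y*z^2 - 2*x*z - x - 3*y; x*y^2*z^2 - x^2*y*z - y^3*z - y*z^3 + x*z^2 + 3*y*z - x - y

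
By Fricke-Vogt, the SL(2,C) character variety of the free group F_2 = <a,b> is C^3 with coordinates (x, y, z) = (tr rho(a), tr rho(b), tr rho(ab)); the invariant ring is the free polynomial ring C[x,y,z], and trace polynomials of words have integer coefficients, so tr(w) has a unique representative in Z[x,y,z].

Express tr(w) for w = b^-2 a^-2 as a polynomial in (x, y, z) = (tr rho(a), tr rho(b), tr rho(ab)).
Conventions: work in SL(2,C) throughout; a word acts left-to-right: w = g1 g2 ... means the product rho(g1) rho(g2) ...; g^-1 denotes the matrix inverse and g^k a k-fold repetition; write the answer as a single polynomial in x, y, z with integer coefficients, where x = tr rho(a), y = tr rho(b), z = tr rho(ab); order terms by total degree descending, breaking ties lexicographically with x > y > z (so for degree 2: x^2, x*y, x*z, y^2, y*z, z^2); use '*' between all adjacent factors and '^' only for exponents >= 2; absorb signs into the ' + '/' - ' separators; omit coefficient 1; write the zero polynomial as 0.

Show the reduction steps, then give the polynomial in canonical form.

x*y*z - x^2 - y^2 + 2

tr(a^-1) = tr(a) = x
tr(a^-2) = tr(a^-1) * tr(a) - tr(1)   [inverse elimination on a] = x^2 - 2
tr(a^-1 b) = tr(b) * tr(a) - tr(b a)   [inverse elimination on a] = x*y - z
tr(a^-2 b) = tr(a^-1 b) * tr(a) - tr(a^-1 b a)   [inverse elimination on a] = x^2*y - x*z - y
tr(b^-1 a^-2) = tr(a^-2) * tr(b) - tr(a^-2 b)   [inverse elimination on b] = x*z - y
tr(b^-2 a^-2) = tr(b^-1 a^-2) * tr(b) - tr(b^-1 a^-2 b)   [inverse elimination on b] = x*y*z - x^2 - y^2 + 2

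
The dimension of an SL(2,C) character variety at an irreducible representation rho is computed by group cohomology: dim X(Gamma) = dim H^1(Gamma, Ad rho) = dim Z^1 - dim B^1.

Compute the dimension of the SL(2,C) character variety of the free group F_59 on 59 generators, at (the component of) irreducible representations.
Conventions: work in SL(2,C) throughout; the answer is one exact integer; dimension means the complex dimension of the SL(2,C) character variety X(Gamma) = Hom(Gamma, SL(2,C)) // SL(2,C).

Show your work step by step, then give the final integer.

Gamma = F_59 has 59 generators and no relators.
So Z^1 = (sl_2)^59 in full: dim Z^1 = 177.
dim B^1 = 3: the coboundary map is injective because an irreducible image has centralizer 0 in sl_2.
dim X = dim H^1 = dim Z^1 - dim B^1 = 177 - 3 = 174.

174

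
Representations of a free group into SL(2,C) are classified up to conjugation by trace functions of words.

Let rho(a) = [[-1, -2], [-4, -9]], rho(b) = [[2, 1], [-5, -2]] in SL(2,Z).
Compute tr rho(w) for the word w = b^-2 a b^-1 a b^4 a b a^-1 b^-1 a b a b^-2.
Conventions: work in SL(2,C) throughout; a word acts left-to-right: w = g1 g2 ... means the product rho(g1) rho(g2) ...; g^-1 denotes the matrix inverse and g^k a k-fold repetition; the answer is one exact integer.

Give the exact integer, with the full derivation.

rho(b^-1) = [[-2, -1], [5, 2]]
... * rho(b^-1) = [[-2, -1], [5, 2]]  ->  [[-1, 0], [0, -1]]
... * rho(a) = [[-1, -2], [-4, -9]]  ->  [[1, 2], [4, 9]]
... * rho(b^-1) = [[-2, -1], [5, 2]]  ->  [[8, 3], [37, 14]]
... * rho(a) = [[-1, -2], [-4, -9]]  ->  [[-20, -43], [-93, -200]]
... * rho(b) = [[2, 1], [-5, -2]]  ->  [[175, 66], [814, 307]]
... * rho(b) = [[2, 1], [-5, -2]]  ->  [[20, 43], [93, 200]]
... * rho(b) = [[2, 1], [-5, -2]]  ->  [[-175, -66], [-814, -307]]
... * rho(b) = [[2, 1], [-5, -2]]  ->  [[-20, -43], [-93, -200]]
... * rho(a) = [[-1, -2], [-4, -9]]  ->  [[192, 427], [893, 1986]]
... * rho(b) = [[2, 1], [-5, -2]]  ->  [[-1751, -662], [-8144, -3079]]
... * rho(a^-1) = [[-9, 2], [4, -1]]  ->  [[13111, -2840], [60980, -13209]]
... * rho(b^-1) = [[-2, -1], [5, 2]]  ->  [[-40422, -18791], [-188005, -87398]]
... * rho(a) = [[-1, -2], [-4, -9]]  ->  [[115586, 249963], [537597, 1162592]]
... * rho(b) = [[2, 1], [-5, -2]]  ->  [[-1018643, -384340], [-4737766, -1787587]]
... * rho(a) = [[-1, -2], [-4, -9]]  ->  [[2556003, 5496346], [11888114, 25563815]]
... * rho(b^-1) = [[-2, -1], [5, 2]]  ->  [[22369724, 8436689], [104042847, 39239516]]
... * rho(b^-1) = [[-2, -1], [5, 2]]  ->  [[-2556003, -5496346], [-11888114, -25563815]]
tr = -2556003 + -25563815 = -28119818

-28119818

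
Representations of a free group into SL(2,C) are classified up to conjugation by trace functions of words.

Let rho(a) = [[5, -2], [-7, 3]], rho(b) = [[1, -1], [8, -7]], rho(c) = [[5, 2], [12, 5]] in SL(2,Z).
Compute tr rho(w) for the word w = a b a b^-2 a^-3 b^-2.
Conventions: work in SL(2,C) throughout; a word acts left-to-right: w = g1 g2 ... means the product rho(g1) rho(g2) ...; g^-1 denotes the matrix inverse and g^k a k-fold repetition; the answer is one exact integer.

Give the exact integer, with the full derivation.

-26378399

rho(a) = [[5, -2], [-7, 3]]
... * rho(b) = [[1, -1], [8, -7]]  ->  [[-11, 9], [17, -14]]
... * rho(a) = [[5, -2], [-7, 3]]  ->  [[-118, 49], [183, -76]]
... * rho(b^-1) = [[-7, 1], [-8, 1]]  ->  [[434, -69], [-673, 107]]
... * rho(b^-1) = [[-7, 1], [-8, 1]]  ->  [[-2486, 365], [3855, -566]]
... * rho(a^-1) = [[3, 2], [7, 5]]  ->  [[-4903, -3147], [7603, 4880]]
... * rho(a^-1) = [[3, 2], [7, 5]]  ->  [[-36738, -25541], [56969, 39606]]
... * rho(a^-1) = [[3, 2], [7, 5]]  ->  [[-289001, -201181], [448149, 311968]]
... * rho(b^-1) = [[-7, 1], [-8, 1]]  ->  [[3632455, -490182], [-5632787, 760117]]
... * rho(b^-1) = [[-7, 1], [-8, 1]]  ->  [[-21505729, 3142273], [33348573, -4872670]]
tr = -21505729 + -4872670 = -26378399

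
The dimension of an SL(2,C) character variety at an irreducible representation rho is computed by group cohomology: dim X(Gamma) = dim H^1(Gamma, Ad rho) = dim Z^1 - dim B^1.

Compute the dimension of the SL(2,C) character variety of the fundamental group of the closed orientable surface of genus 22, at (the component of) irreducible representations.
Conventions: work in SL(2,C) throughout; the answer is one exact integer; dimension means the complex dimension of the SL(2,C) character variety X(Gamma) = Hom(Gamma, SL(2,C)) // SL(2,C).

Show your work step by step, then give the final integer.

126

The genus-22 surface group: 2g = 44 generators, one relator prod [a_i, b_i].
Before the relator condition, cocycle space has dim 3*44 = 132.
H^2 = coker(d_2) is dual to H^0 = 0 at irreducible rho (Poincare duality), so d_2 is onto: dim Z^1 = 129.
dim B^1 = 3 (coboundaries, injective at irreducible rho).
dim H^1 = 129 - 3 = 126 = dim X.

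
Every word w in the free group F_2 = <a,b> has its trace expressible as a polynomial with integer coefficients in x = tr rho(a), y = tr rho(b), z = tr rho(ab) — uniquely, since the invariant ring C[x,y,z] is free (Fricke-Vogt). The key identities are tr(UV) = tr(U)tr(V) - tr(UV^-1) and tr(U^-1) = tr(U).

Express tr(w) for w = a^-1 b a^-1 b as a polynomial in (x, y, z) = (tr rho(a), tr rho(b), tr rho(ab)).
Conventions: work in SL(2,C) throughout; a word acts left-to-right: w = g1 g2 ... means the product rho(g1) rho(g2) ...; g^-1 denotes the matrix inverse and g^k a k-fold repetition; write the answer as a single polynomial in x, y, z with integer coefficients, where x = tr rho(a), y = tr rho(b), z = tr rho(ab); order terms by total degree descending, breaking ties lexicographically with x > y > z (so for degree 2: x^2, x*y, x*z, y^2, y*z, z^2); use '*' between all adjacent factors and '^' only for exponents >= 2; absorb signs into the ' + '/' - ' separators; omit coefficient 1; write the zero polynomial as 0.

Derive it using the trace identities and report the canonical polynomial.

tr(b^2) = tr(b) * tr(b) - tr(1) = y^2 - 2
tr(b^2 a) = tr(b) * tr(a b) - tr(a) = y*z - x
tr(b a^-1 b) = tr(b^2) * tr(a) - tr(b^2 a) = x*y^2 - y*z - x
tr(b a b a) = tr(b a) * tr(b a) - tr(1)   [split at repeated b] = z^2 - 2
tr(b a^-1 b a) = tr(b a b) * tr(a) - tr(b a b a) = x*y*z - x^2 - z^2 + 2
tr(a^-1 b a^-1 b) = tr(b a^-1 b) * tr(a) - tr(b a^-1 b a) = x^2*y^2 - 2*x*y*z + z^2 - 2

x^2*y^2 - 2*x*y*z + z^2 - 2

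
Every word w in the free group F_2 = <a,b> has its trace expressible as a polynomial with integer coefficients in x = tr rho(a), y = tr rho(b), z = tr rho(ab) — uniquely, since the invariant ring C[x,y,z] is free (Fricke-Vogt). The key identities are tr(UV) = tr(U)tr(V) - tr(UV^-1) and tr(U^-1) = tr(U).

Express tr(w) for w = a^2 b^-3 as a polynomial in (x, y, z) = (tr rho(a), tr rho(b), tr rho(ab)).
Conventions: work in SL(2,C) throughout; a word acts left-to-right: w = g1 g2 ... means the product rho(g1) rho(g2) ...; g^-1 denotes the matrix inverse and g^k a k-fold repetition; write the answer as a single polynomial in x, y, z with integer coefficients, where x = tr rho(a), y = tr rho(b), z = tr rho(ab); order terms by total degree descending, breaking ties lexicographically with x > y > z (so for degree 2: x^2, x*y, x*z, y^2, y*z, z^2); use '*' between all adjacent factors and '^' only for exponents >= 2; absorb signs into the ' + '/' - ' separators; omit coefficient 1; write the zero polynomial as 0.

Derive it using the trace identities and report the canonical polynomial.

next, trace(a^2) = trace(a) * trace(a) - trace(1) = x^2 - 2
trace(a^2 b) = trace(a) * trace(b a) - trace(b) = x*z - y
and trace(a^2 b^-1) = trace(a^2) * trace(b) - trace(a^2 b) = x^2*y - x*z - y
and trace(b^-2 a^2) = trace(a^2 b^-1) * trace(b) - trace(a^2) = x^2*y^2 - x*y*z - x^2 - y^2 + 2
next, trace(a^2 b^-3) = trace(b^-2 a^2) * trace(b) - trace(b^-2 a^2 b) = x^2*y^3 - x*y^2*z - 2*x^2*y - y^3 + x*z + 3*y

x^2*y^3 - x*y^2*z - 2*x^2*y - y^3 + x*z + 3*y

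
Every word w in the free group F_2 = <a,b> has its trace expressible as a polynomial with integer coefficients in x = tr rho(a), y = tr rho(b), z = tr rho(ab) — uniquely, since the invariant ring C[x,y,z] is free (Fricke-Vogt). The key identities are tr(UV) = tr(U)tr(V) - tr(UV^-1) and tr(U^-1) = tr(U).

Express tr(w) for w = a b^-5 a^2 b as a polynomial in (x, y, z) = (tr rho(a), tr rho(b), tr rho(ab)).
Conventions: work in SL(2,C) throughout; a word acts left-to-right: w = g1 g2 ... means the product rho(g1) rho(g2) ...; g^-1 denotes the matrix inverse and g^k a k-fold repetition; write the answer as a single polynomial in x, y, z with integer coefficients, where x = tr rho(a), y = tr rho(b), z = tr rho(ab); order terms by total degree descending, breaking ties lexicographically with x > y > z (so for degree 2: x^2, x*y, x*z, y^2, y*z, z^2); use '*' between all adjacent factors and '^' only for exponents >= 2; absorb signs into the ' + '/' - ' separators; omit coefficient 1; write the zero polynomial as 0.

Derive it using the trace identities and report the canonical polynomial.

use: trace(b a^2) = trace(a) trace(b a) - trace(b) = x*z - y
apply: trace(a^2 b a) = trace(a) trace(b a^2) - trace(b a) = x^2*z - x*y - z
trace(b a b a) = trace(a b) trace(a b) - trace(1) = z^2 - 2
trace(b a b) = trace(b) trace(a b) - trace(a) = y*z - x
trace(a^2 b a b) = trace(a) trace(b a b a) - trace(b a b) = x*z^2 - y*z - x
trace(b^-1 a^2 b a) = trace(a^2 b a) trace(b) - trace(a^2 b a b) = x^2*y*z - x*y^2 - x*z^2 + x
trace(b^-2 a^2 b a) = trace(b^-1 a^2 b a) trace(b) - trace(b^-1 a^2 b a b) = x^2*y^2*z - x*y^3 - x*y*z^2 - x^2*z + 2*x*y + z
use: trace(b^-2 a^2 b a b^-1) = trace(b^-2 a^2 b a) trace(b) - trace(b^-2 a^2 b a b) = x^2*y^3*z - x*y^4 - x*y^2*z^2 - 2*x^2*y*z + 3*x*y^2 + x*z^2 + y*z - x
trace(b^-1 a^2 b a b^-3) = trace(b^-2 a^2 b a b^-1) trace(b) - trace(b^-2 a^2 b a) = x^2*y^4*z - x*y^5 - x*y^3*z^2 - 3*x^2*y^2*z + 4*x*y^3 + 2*x*y*z^2 + x^2*z + y^2*z - 3*x*y - z
apply: trace(a b^-5 a^2 b) = trace(b^-1 a^2 b a b^-3) trace(b) - trace(b^-1 a^2 b a b^-2) = x^2*y^5*z - x*y^6 - x*y^4*z^2 - 4*x^2*y^3*z + 5*x*y^4 + 3*x*y^2*z^2 + 3*x^2*y*z + y^3*z - 6*x*y^2 - x*z^2 - 2*y*z + x

x^2*y^5*z - x*y^6 - x*y^4*z^2 - 4*x^2*y^3*z + 5*x*y^4 + 3*x*y^2*z^2 + 3*x^2*y*z + y^3*z - 6*x*y^2 - x*z^2 - 2*y*z + x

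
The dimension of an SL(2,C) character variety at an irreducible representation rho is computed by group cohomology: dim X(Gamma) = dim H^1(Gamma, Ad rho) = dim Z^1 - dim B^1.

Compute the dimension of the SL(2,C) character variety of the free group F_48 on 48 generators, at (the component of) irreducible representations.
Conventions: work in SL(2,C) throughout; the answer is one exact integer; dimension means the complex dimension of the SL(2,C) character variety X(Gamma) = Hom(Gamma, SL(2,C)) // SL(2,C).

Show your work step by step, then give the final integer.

141

Gamma = F_48 has 48 generators and no relators.
A cocycle picks one sl_2 vector per generator freely, giving dim Z^1 = 3*48 = 144.
At an irreducible rho the centralizer of the image in sl_2 is 0, so the coboundary map sl_2 -> Z^1 is injective: dim B^1 = 3.
dim H^1 = 144 - 3 = 141, which is dim X.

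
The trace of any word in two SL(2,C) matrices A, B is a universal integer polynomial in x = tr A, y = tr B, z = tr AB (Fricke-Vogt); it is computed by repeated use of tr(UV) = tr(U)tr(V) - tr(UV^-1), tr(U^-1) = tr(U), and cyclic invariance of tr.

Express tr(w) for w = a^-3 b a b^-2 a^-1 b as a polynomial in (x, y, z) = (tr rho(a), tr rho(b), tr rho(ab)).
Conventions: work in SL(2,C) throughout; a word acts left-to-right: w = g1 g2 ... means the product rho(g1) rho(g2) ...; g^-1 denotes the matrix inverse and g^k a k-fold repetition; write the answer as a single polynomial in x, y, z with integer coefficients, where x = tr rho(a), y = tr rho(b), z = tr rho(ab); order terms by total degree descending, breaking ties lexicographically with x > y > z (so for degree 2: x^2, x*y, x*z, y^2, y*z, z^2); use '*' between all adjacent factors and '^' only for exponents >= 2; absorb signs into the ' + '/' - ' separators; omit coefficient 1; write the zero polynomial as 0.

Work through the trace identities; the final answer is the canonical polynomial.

trace(b^2) = trace(b) * trace(b) - trace(1)   [square of b] = y^2 - 2
trace(b^2 a) = trace(b) * trace(a b) - trace(a)   [square of b] = y*z - x
trace(b a^-1 b) = trace(b^2) * trace(a) - trace(b^2 a)   [inverse elimination on a] = x*y^2 - y*z - x
trace(b^2 a b) = trace(b) * trace(b a b) - trace(b a)   [square of b] = y^2*z - x*y - z
and trace(a b a b) = trace(a b) * trace(a b) - trace(1)   [split at a repeated a] = z^2 - 2
trace(a b a) = trace(a) * trace(b a) - trace(b)   [square of a] = x*z - y
next, trace(b^2 a b a) = trace(b) * trace(a b a b) - trace(a b a)   [square of b] = y*z^2 - x*z - y
trace(b a b a^-1 b) = trace(b^2 a b) * trace(a) - trace(b^2 a b a)   [inverse elimination on a] = x*y^2*z - x^2*y - y*z^2 + y
trace(b a b a b a) = trace(b a) * trace(b a b a) - trace(b^-1 a^-1)   [split at a repeated b] = z^3 - 3*z
next, trace(b a b a^-1 b a) = trace(b a b a b) * trace(a) - trace(b a b a b a)   [inverse elimination on a] = x*y*z^2 - x^2*z - z^3 - x*y + 3*z
next, trace(a^-1 b a^-1 b a b) = trace(b a b a^-1 b) * trace(a) - trace(b a b a^-1 b a)   [inverse elimination on a] = x^2*y^2*z - x^3*y - 2*x*y*z^2 + x^2*z + z^3 + 2*x*y - 3*z
trace(b a b^-1 a^-1 b a^-1) = trace(a^-1 b a^-1 b a) * trace(b) - trace(a^-1 b a^-1 b a b)   [inverse elimination on b] = -x^2*y^2*z + x^3*y + x*y^3 + 2*x*y*z^2 - x^2*z - y^2*z - z^3 - 3*x*y + 3*z
trace(b a b^-1 a^-1 b) = trace(a^-1 b^2 a) * trace(b) - trace(a^-1 b^2 a b)   [inverse elimination on b] = -x*y^2*z + x^2*y + y^3 + y*z^2 - 3*y
and trace(a^-2 b a b^-1 a^-1 b) = trace(b a b^-1 a^-1 b a^-1) * trace(a) - trace(b a b^-1 a^-1 b)   [inverse elimination on a] = -x^3*y^2*z + x^4*y + x^2*y^3 + 2*x^2*y*z^2 - x^3*z - x*z^3 - 4*x^2*y - y^3 - y*z^2 + 3*x*z + 3*y
trace(b^-1 a^-1 b a^-3 b a) = trace(a^-2 b a b^-1 a^-1 b) * trace(a) - trace(a^-2 b a b^-1 a^-1 b a)   [inverse elimination on a] = -x^4*y^2*z + x^5*y + x^3*y^3 + 2*x^3*y*z^2 - x^4*z + x^2*y^2*z - x^2*z^3 - 5*x^3*y - 2*x*y^3 - 3*x*y*z^2 + 4*x^2*z + y^2*z + z^3 + 6*x*y - 3*z
and trace(b^2 a^-2) = trace(b^2 a^-1) * trace(a) - trace(b^2)   [inverse elimination on a] = x^2*y^2 - x*y*z - x^2 - y^2 + 2
next, trace(b a^-3 b) = trace(b^2 a^-2) * trace(a) - trace(b^2 a^-1)   [inverse elimination on a] = x^3*y^2 - x^2*y*z - x^3 - 2*x*y^2 + y*z + 3*x
and trace(a^-3 b a b^-2 a^-1 b) = trace(b^-1 a^-1 b a^-3 b a) * trace(b) - trace(b^-1 a^-1 b a^-3 b a b)   [inverse elimination on b] = -x^4*y^3*z + x^5*y^2 + x^3*y^4 + 2*x^3*y^2*z^2 - x^4*y*z + x^2*y^3*z - x^2*y*z^3 - 6*x^3*y^2 - 2*x*y^4 - 3*x*y^2*z^2 + 5*x^2*y*z + y^3*z + y*z^3 + x^3 + 8*x*y^2 - 4*y*z - 3*x

-x^4*y^3*z + x^5*y^2 + x^3*y^4 + 2*x^3*y^2*z^2 - x^4*y*z + x^2*y^3*z - x^2*y*z^3 - 6*x^3*y^2 - 2*x*y^4 - 3*x*y^2*z^2 + 5*x^2*y*z + y^3*z + y*z^3 + x^3 + 8*x*y^2 - 4*y*z - 3*x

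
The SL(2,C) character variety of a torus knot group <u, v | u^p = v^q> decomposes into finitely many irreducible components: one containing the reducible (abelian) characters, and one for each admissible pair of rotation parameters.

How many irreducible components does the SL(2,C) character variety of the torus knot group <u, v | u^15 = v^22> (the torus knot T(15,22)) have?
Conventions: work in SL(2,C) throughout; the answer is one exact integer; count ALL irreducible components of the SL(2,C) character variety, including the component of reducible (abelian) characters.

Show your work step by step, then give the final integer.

148

Gamma = < u, v | u^15 = v^22 > (torus knot T(15,22)); the central element u^15 = v^22 acts as +I or -I in any irreducible SL(2,C) representation.
So on each irreducible component the traces are pinned: tr(u) = 2*cos(pi*alpha/15) with 1 <= alpha <= 14, tr(v) = 2*cos(pi*beta/22) with 1 <= beta <= 21.
The two central values (-1)^alpha I and (-1)^beta I must be the same matrix, so alpha and beta share a parity.
Enumerate parity-matched pairs: 7*11 odd-odd plus 7*10 even-even gives 147.
That is 147 components of irreducible characters, and with the reducible (abelian) component the total is 148.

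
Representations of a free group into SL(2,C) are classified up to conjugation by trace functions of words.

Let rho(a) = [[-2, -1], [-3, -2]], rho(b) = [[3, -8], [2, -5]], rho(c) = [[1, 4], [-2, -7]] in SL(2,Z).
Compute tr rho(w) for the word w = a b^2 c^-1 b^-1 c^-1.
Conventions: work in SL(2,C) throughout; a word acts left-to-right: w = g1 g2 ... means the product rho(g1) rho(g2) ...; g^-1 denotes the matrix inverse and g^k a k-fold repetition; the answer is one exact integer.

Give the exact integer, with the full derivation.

-24250

rho(a) = [[-2, -1], [-3, -2]]
... * rho(b) = [[3, -8], [2, -5]]  ->  [[-8, 21], [-13, 34]]
... * rho(b) = [[3, -8], [2, -5]]  ->  [[18, -41], [29, -66]]
... * rho(c^-1) = [[-7, -4], [2, 1]]  ->  [[-208, -113], [-335, -182]]
... * rho(b^-1) = [[-5, 8], [-2, 3]]  ->  [[1266, -2003], [2039, -3226]]
... * rho(c^-1) = [[-7, -4], [2, 1]]  ->  [[-12868, -7067], [-20725, -11382]]
tr = -12868 + -11382 = -24250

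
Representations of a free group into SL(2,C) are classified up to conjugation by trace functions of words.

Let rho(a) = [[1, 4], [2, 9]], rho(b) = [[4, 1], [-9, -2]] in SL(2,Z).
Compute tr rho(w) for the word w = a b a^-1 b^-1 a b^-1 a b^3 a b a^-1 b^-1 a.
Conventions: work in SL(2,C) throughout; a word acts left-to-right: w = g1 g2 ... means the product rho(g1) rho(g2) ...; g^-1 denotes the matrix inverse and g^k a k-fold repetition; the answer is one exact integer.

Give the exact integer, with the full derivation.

rho(a) = [[1, 4], [2, 9]]
... * rho(b) = [[4, 1], [-9, -2]]  ->  [[-32, -7], [-73, -16]]
... * rho(a^-1) = [[9, -4], [-2, 1]]  ->  [[-274, 121], [-625, 276]]
... * rho(b^-1) = [[-2, -1], [9, 4]]  ->  [[1637, 758], [3734, 1729]]
... * rho(a) = [[1, 4], [2, 9]]  ->  [[3153, 13370], [7192, 30497]]
... * rho(b^-1) = [[-2, -1], [9, 4]]  ->  [[114024, 50327], [260089, 114796]]
... * rho(a) = [[1, 4], [2, 9]]  ->  [[214678, 909039], [489681, 2073520]]
... * rho(b) = [[4, 1], [-9, -2]]  ->  [[-7322639, -1603400], [-16702956, -3657359]]
... * rho(b) = [[4, 1], [-9, -2]]  ->  [[-14859956, -4115839], [-33895593, -9388238]]
... * rho(b) = [[4, 1], [-9, -2]]  ->  [[-22397273, -6628278], [-51088230, -15119117]]
... * rho(a) = [[1, 4], [2, 9]]  ->  [[-35653829, -149243594], [-81326464, -340424973]]
... * rho(b) = [[4, 1], [-9, -2]]  ->  [[1200577030, 262833359], [2738518901, 599523482]]
... * rho(a^-1) = [[9, -4], [-2, 1]]  ->  [[10279526552, -4539474761], [23447623145, -10354552122]]
... * rho(b^-1) = [[-2, -1], [9, 4]]  ->  [[-61414325953, -28437425596], [-140086215388, -64865831633]]
... * rho(a) = [[1, 4], [2, 9]]  ->  [[-118289177145, -501594134176], [-269817878654, -1144137346249]]
tr = -118289177145 + -1144137346249 = -1262426523394

-1262426523394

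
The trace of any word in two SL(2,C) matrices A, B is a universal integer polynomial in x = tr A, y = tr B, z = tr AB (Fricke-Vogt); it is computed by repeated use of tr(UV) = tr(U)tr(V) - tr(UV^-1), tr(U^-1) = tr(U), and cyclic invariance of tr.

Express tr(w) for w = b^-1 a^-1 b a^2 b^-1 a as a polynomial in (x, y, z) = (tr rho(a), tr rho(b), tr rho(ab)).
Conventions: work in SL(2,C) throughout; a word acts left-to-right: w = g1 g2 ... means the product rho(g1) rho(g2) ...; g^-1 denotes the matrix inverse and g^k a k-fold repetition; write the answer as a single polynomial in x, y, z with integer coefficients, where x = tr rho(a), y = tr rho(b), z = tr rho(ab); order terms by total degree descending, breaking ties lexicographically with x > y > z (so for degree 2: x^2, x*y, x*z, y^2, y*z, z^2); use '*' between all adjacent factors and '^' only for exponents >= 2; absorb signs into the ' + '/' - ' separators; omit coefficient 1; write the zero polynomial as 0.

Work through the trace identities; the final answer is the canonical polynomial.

tr(a^2) = tr(a)*tr(a) - tr(1) = x^2 - 2
tr(a^2 b) = tr(a)*tr(b a) - tr(b) = x*z - y
tr(b^2 a^2) = tr(b)*tr(a^2 b) - tr(a^2) = x*y*z - x^2 - y^2 + 2
tr(b^2 a) = tr(b)*tr(a b) - tr(a) = y*z - x
tr(a b^2 a^2) = tr(a)*tr(b^2 a^2) - tr(b^2 a) = x^2*y*z - x^3 - x*y^2 - y*z + 3*x
tr(a b a b) = tr(b a)*tr(b a) - tr(1)   [split at repeated b] = z^2 - 2
tr(b a b^2 a) = tr(b)*tr(a b a b) - tr(a b a) = y*z^2 - x*z - y
tr(b a b^2) = tr(b)*tr(a b^2) - tr(a b) = y^2*z - x*y - z
tr(a b^2 a^2 b) = tr(a)*tr(b a b^2 a) - tr(b a b^2) = x*y*z^2 - x^2*z - y^2*z + z
tr(b a^2 b^-1 a b) = tr(a b^2 a^2)*tr(b) - tr(a b^2 a^2 b) = x^2*y^2*z - x^3*y - x*y^3 - x*y*z^2 + x^2*z + 3*x*y - z
tr(b a b a^2) = tr(a)*tr(b a b a) - tr(b a b) = x*z^2 - y*z - x
tr(a b a b a^2) = tr(a)*tr(b a b a^2) - tr(b a b a) = x^2*z^2 - x*y*z - x^2 - z^2 + 2
tr(b a b a b a) = tr(b a)*tr(b a b a) - tr(b^-1 a^-1)   [split at repeated b] = z^3 - 3*z
tr(a b a b a^2 b) = tr(a)*tr(b a b a b a) - tr(b a b a b) = x*z^3 - y*z^2 - 2*x*z + y
tr(b a^2 b^-1 a b a) = tr(a b a b a^2)*tr(b) - tr(a b a b a^2 b) = x^2*y*z^2 - x*y^2*z - x*z^3 - x^2*y + 2*x*z + y
tr(a^-1 b a^2 b^-1 a b) = tr(b a^2 b^-1 a b)*tr(a) - tr(b a^2 b^-1 a b a) = x^3*y^2*z - x^4*y - x^2*y^3 - 2*x^2*y*z^2 + x^3*z + x*y^2*z + x*z^3 + 4*x^2*y - 3*x*z - y
tr(b^-1 a^-1 b a^2 b^-1 a) = tr(a^-1 b a^2 b^-1 a)*tr(b) - tr(a^-1 b a^2 b^-1 a b) = -x^3*y^2*z + x^4*y + x^2*y^3 + 2*x^2*y*z^2 - x^3*z - x*y^2*z - x*z^3 - 3*x^2*y + 3*x*z - y

-x^3*y^2*z + x^4*y + x^2*y^3 + 2*x^2*y*z^2 - x^3*z - x*y^2*z - x*z^3 - 3*x^2*y + 3*x*z - y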